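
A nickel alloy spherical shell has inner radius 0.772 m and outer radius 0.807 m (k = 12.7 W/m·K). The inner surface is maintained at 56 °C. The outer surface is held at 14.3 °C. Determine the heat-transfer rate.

Q = 1.18×10^5 W

Q = 4πk·ΔT/(1/r₁ − 1/r₂) = 4π × 12.7 × 41.7 / (1/0.772 − 1/0.807) = 1.18×10^5 W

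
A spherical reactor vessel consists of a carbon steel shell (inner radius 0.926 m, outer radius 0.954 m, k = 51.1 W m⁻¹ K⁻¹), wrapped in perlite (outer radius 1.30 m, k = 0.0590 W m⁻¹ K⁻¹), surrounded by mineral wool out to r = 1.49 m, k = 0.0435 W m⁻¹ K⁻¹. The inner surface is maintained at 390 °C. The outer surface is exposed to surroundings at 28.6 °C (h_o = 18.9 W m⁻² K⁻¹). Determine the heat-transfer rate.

Q = 648 W

Series thermal resistances, inner to outer:
  R_carbon steel = (1/0.926 − 1/0.954)/(4πk) = 0.03170/(4π·51.1) = 4.936×10^-5 K/W
  R_perlite = (1/0.954 − 1/1.30)/(4πk) = 0.2790/(4π·0.0590) = 0.3763 K/W
  R_mineral wool = (1/1.30 − 1/1.49)/(4πk) = 0.09809/(4π·0.0435) = 0.1794 K/W
  R_conv,out = 1/(4πr²h) = 1/(4π·1.49²·18.9) = 0.001897 K/W
ΣR = 4.936×10^-5 + 0.3763 + 0.1794 + 0.001897 = 0.5576 K/W
Q = ΔT/ΣR = (390 °C − 28.6 °C)/0.5576 = 648 W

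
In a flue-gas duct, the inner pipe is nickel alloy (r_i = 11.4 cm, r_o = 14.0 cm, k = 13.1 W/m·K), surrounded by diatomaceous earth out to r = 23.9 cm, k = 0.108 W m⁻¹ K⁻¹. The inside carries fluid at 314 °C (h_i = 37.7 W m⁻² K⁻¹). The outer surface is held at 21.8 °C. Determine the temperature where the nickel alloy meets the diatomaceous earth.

Resistance network (inner→outer):
  R'_conv,in = 1/(2πr h) = 1/(2π·0.114·37.7) = 0.03703 m·K/W
  R'_nickel alloy = ln(0.140/0.114)/(2πk) = 0.2054/(2π·13.1) = 0.002496 m·K/W
  R'_diatomaceous earth = ln(0.239/0.140)/(2πk) = 0.5348/(2π·0.108) = 0.7881 m·K/W
ΣR = 0.03703 + 0.002496 + 0.7881 = 0.8276 m·K/W
Q' = ΔT/ΣR = (314 °C − 21.8 °C)/0.8276 = 353.1 W/m
From the inner boundary to the nickel alloy/diatomaceous earth interface, ΣR_partial = 0.03953 m·K/W.
T_interface = T_in − Q'·ΣR_partial = 314 °C − (353.1)(0.03953) = 300 °C

T = 300 °C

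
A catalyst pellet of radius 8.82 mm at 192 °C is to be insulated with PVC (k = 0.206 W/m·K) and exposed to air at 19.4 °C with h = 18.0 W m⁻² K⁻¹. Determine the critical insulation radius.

For a sphere, r_cr = 2k_ins/h = 2·0.206/18.0 = 0.0229 m = 2.29 cm

r_cr = 2.29 cm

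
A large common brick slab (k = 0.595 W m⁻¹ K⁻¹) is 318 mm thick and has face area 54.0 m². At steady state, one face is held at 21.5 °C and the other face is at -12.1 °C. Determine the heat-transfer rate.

Q = kA·ΔT/L = 0.595 × 54.0 × |21.5 °C − -12.1 °C| / 0.318 = 3390 W

Q = 3390 W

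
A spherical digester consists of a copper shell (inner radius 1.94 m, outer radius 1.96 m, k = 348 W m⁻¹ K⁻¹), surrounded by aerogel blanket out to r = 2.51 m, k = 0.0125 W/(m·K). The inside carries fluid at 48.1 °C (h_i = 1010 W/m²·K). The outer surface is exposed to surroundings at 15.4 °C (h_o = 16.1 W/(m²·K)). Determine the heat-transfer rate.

Series thermal resistances, inner to outer:
  R_conv,in = 1/(4πr²h) = 1/(4π·1.94²·1010) = 2.093×10^-5 K/W
  R_copper = (1/1.94 − 1/1.96)/(4πk) = 0.005260/(4π·348) = 1.203×10^-6 K/W
  R_aerogel blanket = (1/1.96 − 1/2.51)/(4πk) = 0.1118/(4π·0.0125) = 0.7117 K/W
  R_conv,out = 1/(4πr²h) = 1/(4π·2.51²·16.1) = 7.845×10^-4 K/W
ΣR = 2.093×10^-5 + 1.203×10^-6 + 0.7117 + 7.845×10^-4 = 0.7125 K/W
Q = ΔT/ΣR = (48.1 °C − 15.4 °C)/0.7125 = 45.9 W

Q = 45.9 W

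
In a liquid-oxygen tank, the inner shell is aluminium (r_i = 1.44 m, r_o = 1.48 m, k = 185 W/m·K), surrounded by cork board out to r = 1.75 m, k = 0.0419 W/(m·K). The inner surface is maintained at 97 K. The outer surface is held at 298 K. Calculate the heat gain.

Treat each layer as a resistance in series:
  R_aluminium = (1/1.44 − 1/1.48)/(4πk) = 0.01877/(4π·185) = 8.073×10^-6 K/W
  R_cork board = (1/1.48 − 1/1.75)/(4πk) = 0.1042/(4π·0.0419) = 0.1980 K/W
ΣR = 8.073×10^-6 + 0.1980 = 0.1980 K/W
Q = ΔT/ΣR = (97 K − 298 K)/0.1980 = -1020 W
(Negative Q ⇒ heat flows inward; heat gain = 1020 W.)

Q = 1020 W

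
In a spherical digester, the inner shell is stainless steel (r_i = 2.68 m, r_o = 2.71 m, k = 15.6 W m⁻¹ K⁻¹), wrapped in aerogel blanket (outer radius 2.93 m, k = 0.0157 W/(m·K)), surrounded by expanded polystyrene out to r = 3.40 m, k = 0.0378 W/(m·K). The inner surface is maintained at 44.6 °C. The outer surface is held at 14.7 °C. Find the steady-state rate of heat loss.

Series thermal resistances, inner to outer:
  R_stainless steel = (1/2.68 − 1/2.71)/(4πk) = 0.004131/(4π·15.6) = 2.107×10^-5 K/W
  R_aerogel blanket = (1/2.71 − 1/2.93)/(4πk) = 0.02771/(4π·0.0157) = 0.1404 K/W
  R_expanded polystyrene = (1/2.93 − 1/3.40)/(4πk) = 0.04718/(4π·0.0378) = 0.09932 K/W
ΣR = 2.107×10^-5 + 0.1404 + 0.09932 = 0.2397 K/W
Q = ΔT/ΣR = (44.6 °C − 14.7 °C)/0.2397 = 125 W

Q = 125 W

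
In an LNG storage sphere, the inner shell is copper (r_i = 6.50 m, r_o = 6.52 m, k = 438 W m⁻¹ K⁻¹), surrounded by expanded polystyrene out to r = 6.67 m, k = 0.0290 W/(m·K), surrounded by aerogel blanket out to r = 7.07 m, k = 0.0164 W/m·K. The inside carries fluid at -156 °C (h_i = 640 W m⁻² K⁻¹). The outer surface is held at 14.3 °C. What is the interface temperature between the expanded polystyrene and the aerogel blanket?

T = -124 °C

Resistance network (inner→outer):
  R_conv,in = 1/(4πr²h) = 1/(4π·6.50²·640) = 2.943×10^-6 K/W
  R_copper = (1/6.50 − 1/6.52)/(4πk) = 4.719×10^-4/(4π·438) = 8.574×10^-8 K/W
  R_expanded polystyrene = (1/6.52 − 1/6.67)/(4πk) = 0.003449/(4π·0.0290) = 0.009465 K/W
  R_aerogel blanket = (1/6.67 − 1/7.07)/(4πk) = 0.008482/(4π·0.0164) = 0.04116 K/W
ΣR = 2.943×10^-6 + 8.574×10^-8 + 0.009465 + 0.04116 = 0.05063 K/W
Q = ΔT/ΣR = (-156 °C − 14.3 °C)/0.05063 = -3364 W
From the inner boundary to the expanded polystyrene/aerogel blanket interface, ΣR_partial = 0.009468 K/W.
T_interface = T_in − Q·ΣR_partial = -156 °C − (-3364)(0.009468) = -124 °C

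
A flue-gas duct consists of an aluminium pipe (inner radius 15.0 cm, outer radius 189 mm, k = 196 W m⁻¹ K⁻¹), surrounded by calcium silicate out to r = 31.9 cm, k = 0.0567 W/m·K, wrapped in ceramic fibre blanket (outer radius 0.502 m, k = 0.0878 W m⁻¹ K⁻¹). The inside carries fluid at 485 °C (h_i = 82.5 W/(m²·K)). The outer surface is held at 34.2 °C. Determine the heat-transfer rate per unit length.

Treat each layer as a resistance in series:
  R'_conv,in = 1/(2πr h) = 1/(2π·0.150·82.5) = 0.01286 m·K/W
  R'_aluminium = ln(0.189/0.150)/(2πk) = 0.2311/(2π·196) = 1.877×10^-4 m·K/W
  R'_calcium silicate = ln(0.319/0.189)/(2πk) = 0.5234/(2π·0.0567) = 1.469 m·K/W
  R'_ceramic fibre blanket = ln(0.502/0.319)/(2πk) = 0.4534/(2π·0.0878) = 0.8219 m·K/W
ΣR = 0.01286 + 1.877×10^-4 + 1.469 + 0.8219 = 2.304 m·K/W
Q' = ΔT/ΣR = (485 °C − 34.2 °C)/2.304 = 196 W/m

Q' = 196 W/m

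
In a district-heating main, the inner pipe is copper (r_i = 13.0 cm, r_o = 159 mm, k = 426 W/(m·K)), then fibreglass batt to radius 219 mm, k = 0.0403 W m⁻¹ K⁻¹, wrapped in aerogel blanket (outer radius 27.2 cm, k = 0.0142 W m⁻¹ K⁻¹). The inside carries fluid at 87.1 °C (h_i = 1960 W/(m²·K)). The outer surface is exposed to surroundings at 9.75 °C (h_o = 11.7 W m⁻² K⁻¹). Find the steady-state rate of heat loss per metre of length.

Series thermal resistances, inner to outer:
  R'_conv,in = 1/(2πr h) = 1/(2π·0.130·1960) = 6.246×10^-4 m·K/W
  R'_copper = ln(0.159/0.130)/(2πk) = 0.2014/(2π·426) = 7.523×10^-5 m·K/W
  R'_fibreglass batt = ln(0.219/0.159)/(2πk) = 0.3202/(2π·0.0403) = 1.264 m·K/W
  R'_aerogel blanket = ln(0.272/0.219)/(2πk) = 0.2167/(2π·0.0142) = 2.429 m·K/W
  R'_conv,out = 1/(2πr h) = 1/(2π·0.272·11.7) = 0.05001 m·K/W
ΣR = 6.246×10^-4 + 7.523×10^-5 + 1.264 + 2.429 + 0.05001 = 3.744 m·K/W
Q' = ΔT/ΣR = (87.1 °C − 9.75 °C)/3.744 = 20.7 W/m

Q' = 20.7 W/m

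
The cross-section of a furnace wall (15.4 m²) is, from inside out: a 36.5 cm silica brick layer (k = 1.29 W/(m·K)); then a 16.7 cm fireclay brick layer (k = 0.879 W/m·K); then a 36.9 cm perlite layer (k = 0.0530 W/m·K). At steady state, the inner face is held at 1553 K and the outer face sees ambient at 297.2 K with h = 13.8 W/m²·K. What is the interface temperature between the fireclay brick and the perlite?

Treat each layer as a resistance in series:
  R_silica brick = L/(kA) = 0.365/(1.29·15.4) = 0.01837 K/W
  R_fireclay brick = L/(kA) = 0.167/(0.879·15.4) = 0.01234 K/W
  R_perlite = L/(kA) = 0.369/(0.0530·15.4) = 0.4521 K/W
  R_conv,out = 1/(hA) = 1/(13.8·15.4) = 0.004705 K/W
ΣR = 0.01837 + 0.01234 + 0.4521 + 0.004705 = 0.4875 K/W
Q = ΔT/ΣR = (1553 K − 297.2 K)/0.4875 = 2576 W
From the inner boundary to the fireclay brick/perlite interface, ΣR_partial = 0.03071 K/W.
T_interface = T_in − Q·ΣR_partial = 1553 K − (2576)(0.03071) = 1474 K

T = 1474 K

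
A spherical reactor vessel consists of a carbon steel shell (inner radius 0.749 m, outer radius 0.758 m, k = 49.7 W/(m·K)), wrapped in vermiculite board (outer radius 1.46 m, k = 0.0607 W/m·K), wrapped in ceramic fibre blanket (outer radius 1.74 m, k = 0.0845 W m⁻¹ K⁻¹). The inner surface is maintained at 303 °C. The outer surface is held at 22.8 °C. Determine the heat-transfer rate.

Resistance network (inner→outer):
  R_carbon steel = (1/0.749 − 1/0.758)/(4πk) = 0.01585/(4π·49.7) = 2.538×10^-5 K/W
  R_vermiculite board = (1/0.758 − 1/1.46)/(4πk) = 0.6343/(4π·0.0607) = 0.8316 K/W
  R_ceramic fibre blanket = (1/1.46 − 1/1.74)/(4πk) = 0.1102/(4π·0.0845) = 0.1038 K/W
ΣR = 2.538×10^-5 + 0.8316 + 0.1038 = 0.9354 K/W
Q = ΔT/ΣR = (303 °C − 22.8 °C)/0.9354 = 300 W

Q = 300 W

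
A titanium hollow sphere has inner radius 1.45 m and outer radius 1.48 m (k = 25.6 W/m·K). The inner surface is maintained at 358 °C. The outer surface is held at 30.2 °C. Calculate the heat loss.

Q = 4πk·ΔT/(1/r₁ − 1/r₂) = 4π × 25.6 × 327.8 / (1/1.45 − 1/1.48) = 7.54×10^6 W

Q = 7.54×10^6 W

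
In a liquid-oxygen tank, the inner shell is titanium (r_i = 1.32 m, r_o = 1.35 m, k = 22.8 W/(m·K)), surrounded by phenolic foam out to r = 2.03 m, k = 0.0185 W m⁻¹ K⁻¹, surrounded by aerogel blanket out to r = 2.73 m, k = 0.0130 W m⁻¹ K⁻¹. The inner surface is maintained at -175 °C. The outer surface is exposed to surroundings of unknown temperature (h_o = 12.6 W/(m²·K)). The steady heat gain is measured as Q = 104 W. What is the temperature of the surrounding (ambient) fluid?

T_out = 16.5 °C

Sum the resistances:
  R_titanium = (1/1.32 − 1/1.35)/(4πk) = 0.01684/(4π·22.8) = 5.876×10^-5 K/W
  R_phenolic foam = (1/1.35 − 1/2.03)/(4πk) = 0.2481/(4π·0.0185) = 1.067 K/W
  R_aerogel blanket = (1/2.03 − 1/2.73)/(4πk) = 0.1263/(4π·0.0130) = 0.7732 K/W
  R_conv,out = 1/(4πr²h) = 1/(4π·2.73²·12.6) = 8.474×10^-4 K/W
ΣR = 1.841 K/W
ΔT = Q·ΣR = 104 × 1.841 = 191.5 K
Heat flows inward, so T_out = T_in + ΔT = -175 + 191.5 = 16.5 °C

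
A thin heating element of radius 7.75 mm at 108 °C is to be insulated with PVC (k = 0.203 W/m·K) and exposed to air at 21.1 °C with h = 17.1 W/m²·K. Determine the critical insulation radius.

r_cr = 1.19 cm

For a cylinder, r_cr = k_ins/h = 0.203/17.1 = 0.0119 m = 1.19 cm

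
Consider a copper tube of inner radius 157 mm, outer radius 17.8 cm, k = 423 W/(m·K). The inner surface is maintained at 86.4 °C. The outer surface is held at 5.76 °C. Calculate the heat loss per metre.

Q' = 2πk·ΔT/ln(r₂/r₁) = 2π × 423 × 80.64 / ln(0.178/0.157) = 1.71×10^6 W/m

Q' = 1.71×10^6 W/m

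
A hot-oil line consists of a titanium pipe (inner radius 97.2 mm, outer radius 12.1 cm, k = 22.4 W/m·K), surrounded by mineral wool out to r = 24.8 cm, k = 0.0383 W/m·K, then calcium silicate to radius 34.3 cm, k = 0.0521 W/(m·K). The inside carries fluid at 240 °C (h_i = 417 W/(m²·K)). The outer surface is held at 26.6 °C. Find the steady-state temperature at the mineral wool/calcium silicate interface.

Resistance network (inner→outer):
  R'_conv,in = 1/(2πr h) = 1/(2π·0.0972·417) = 0.003927 m·K/W
  R'_titanium = ln(0.121/0.0972)/(2πk) = 0.2190/(2π·22.4) = 0.001556 m·K/W
  R'_mineral wool = ln(0.248/0.121)/(2πk) = 0.7176/(2π·0.0383) = 2.982 m·K/W
  R'_calcium silicate = ln(0.343/0.248)/(2πk) = 0.3243/(2π·0.0521) = 0.9907 m·K/W
ΣR = 0.003927 + 0.001556 + 2.982 + 0.9907 = 3.978 m·K/W
Q' = ΔT/ΣR = (240 °C − 26.6 °C)/3.978 = 53.65 W/m
From the inner boundary to the mineral wool/calcium silicate interface, ΣR_partial = 2.987 m·K/W.
T_interface = T_in − Q'·ΣR_partial = 240 °C − (53.65)(2.987) = 79.7 °C

T = 79.7 °C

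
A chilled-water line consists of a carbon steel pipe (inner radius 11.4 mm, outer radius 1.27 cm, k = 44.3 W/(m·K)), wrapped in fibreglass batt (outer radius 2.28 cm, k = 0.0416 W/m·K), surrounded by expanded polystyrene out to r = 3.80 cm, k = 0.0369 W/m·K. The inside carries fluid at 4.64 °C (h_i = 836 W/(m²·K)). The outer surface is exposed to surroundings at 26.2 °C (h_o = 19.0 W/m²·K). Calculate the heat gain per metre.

Q' = 4.61 W/m

Resistance network (inner→outer):
  R'_conv,in = 1/(2πr h) = 1/(2π·0.0114·836) = 0.01670 m·K/W
  R'_carbon steel = ln(0.0127/0.0114)/(2πk) = 0.1080/(2π·44.3) = 3.880×10^-4 m·K/W
  R'_fibreglass batt = ln(0.0228/0.0127)/(2πk) = 0.5852/(2π·0.0416) = 2.239 m·K/W
  R'_expanded polystyrene = ln(0.0380/0.0228)/(2πk) = 0.5108/(2π·0.0369) = 2.203 m·K/W
  R'_conv,out = 1/(2πr h) = 1/(2π·0.0380·19.0) = 0.2204 m·K/W
ΣR = 0.01670 + 3.880×10^-4 + 2.239 + 2.203 + 0.2204 = 4.679 m·K/W
Q' = ΔT/ΣR = (4.64 °C − 26.2 °C)/4.679 = -4.61 W/m
(Negative Q' ⇒ heat flows inward; heat gain = 4.61 W/m.)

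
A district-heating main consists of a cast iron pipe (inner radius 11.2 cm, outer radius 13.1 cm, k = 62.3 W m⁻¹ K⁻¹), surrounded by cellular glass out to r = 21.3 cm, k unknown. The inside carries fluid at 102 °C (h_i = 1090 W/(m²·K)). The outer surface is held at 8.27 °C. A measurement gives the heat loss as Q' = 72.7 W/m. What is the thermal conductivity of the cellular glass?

ΣR = ΔT/Q' = |102 − 8.27|/72.7 = 1.289 m·K/W
Known resistances:
  R'_conv,in = 1/(2πr h) = 1/(2π·0.112·1090) = 0.001304 m·K/W
  R'_cast iron = ln(0.131/0.112)/(2πk) = 0.1567/(2π·62.3) = 4.003×10^-4 m·K/W
R_cellular glass = ΣR − ΣR_known = 1.289 − 0.001704 = 1.287 m·K/W
ln(r₂/r₁)/(2πk) = 1.287 ⇒ k = 0.4861/(2π·1.287) = 0.0601 W/m·K

k = 0.0601 W/m·K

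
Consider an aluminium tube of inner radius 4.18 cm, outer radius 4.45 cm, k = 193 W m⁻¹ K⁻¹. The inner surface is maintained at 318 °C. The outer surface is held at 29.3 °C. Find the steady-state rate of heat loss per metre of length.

Q' = 2πk·ΔT/ln(r₂/r₁) = 2π × 193 × 288.7 / ln(0.0445/0.0418) = 5.59×10^6 W/m

Q' = 5.59×10^6 W/m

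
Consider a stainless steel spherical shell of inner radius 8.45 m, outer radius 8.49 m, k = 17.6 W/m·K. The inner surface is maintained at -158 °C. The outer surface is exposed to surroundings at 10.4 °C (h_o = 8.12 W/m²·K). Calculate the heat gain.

Series thermal resistances, inner to outer:
  R_stainless steel = (1/8.45 − 1/8.49)/(4πk) = 5.576×10^-4/(4π·17.6) = 2.521×10^-6 K/W
  R_conv,out = 1/(4πr²h) = 1/(4π·8.49²·8.12) = 1.360×10^-4 K/W
ΣR = 2.521×10^-6 + 1.360×10^-4 = 1.385×10^-4 K/W
Q = ΔT/ΣR = (-158 °C − 10.4 °C)/1.385×10^-4 = -1.22×10^6 W
(Negative Q ⇒ heat flows inward; heat gain = 1.22×10^6 W.)

Q = 1220 kW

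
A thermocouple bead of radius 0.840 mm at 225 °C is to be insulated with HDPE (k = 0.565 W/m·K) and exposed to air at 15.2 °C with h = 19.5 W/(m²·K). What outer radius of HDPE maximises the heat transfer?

For a sphere, r_cr = 2k_ins/h = 2·0.565/19.5 = 0.0579 m = 5.79 cm

r_cr = 5.79 cm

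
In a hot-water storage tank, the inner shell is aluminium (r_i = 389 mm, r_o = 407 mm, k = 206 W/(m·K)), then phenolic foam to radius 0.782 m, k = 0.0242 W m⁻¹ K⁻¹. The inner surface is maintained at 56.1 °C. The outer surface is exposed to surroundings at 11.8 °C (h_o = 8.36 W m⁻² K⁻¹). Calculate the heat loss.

Q = 11.4 W

Series thermal resistances, inner to outer:
  R_aluminium = (1/0.389 − 1/0.407)/(4πk) = 0.1137/(4π·206) = 4.392×10^-5 K/W
  R_phenolic foam = (1/0.407 − 1/0.782)/(4πk) = 1.178/(4π·0.0242) = 3.874 K/W
  R_conv,out = 1/(4πr²h) = 1/(4π·0.782²·8.36) = 0.01557 K/W
ΣR = 4.392×10^-5 + 3.874 + 0.01557 = 3.890 K/W
Q = ΔT/ΣR = (56.1 °C − 11.8 °C)/3.890 = 11.4 W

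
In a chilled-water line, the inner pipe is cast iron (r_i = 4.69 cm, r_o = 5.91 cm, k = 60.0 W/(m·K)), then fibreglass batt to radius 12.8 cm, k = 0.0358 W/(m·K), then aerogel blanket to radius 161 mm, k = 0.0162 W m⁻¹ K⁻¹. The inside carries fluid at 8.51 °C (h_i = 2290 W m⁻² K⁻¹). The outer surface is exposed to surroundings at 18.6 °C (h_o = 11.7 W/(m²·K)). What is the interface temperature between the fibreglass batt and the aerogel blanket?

Treat each layer as a resistance in series:
  R'_conv,in = 1/(2πr h) = 1/(2π·0.0469·2290) = 0.001482 m·K/W
  R'_cast iron = ln(0.0591/0.0469)/(2πk) = 0.2312/(2π·60.0) = 6.133×10^-4 m·K/W
  R'_fibreglass batt = ln(0.128/0.0591)/(2πk) = 0.7728/(2π·0.0358) = 3.436 m·K/W
  R'_aerogel blanket = ln(0.161/0.128)/(2πk) = 0.2294/(2π·0.0162) = 2.253 m·K/W
  R'_conv,out = 1/(2πr h) = 1/(2π·0.161·11.7) = 0.08449 m·K/W
ΣR = 0.001482 + 6.133×10^-4 + 3.436 + 2.253 + 0.08449 = 5.776 m·K/W
Q' = ΔT/ΣR = (8.51 °C − 18.6 °C)/5.776 = -1.747 W/m
From the inner boundary to the fibreglass batt/aerogel blanket interface, ΣR_partial = 3.438 m·K/W.
T_interface = T_in − Q'·ΣR_partial = 8.51 °C − (-1.747)(3.438) = 14.5 °C

T = 14.5 °C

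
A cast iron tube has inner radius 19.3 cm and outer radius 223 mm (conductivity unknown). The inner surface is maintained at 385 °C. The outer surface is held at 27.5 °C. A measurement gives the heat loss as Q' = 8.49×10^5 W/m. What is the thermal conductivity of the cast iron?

k = 54.6 W/m·K

ΣR = ΔT/Q' = |385 − 27.5|/8.49×10^5 = 4.211×10^-4 m·K/W
ln(r₂/r₁)/(2πk) = 4.211×10^-4 ⇒ k = 0.1445/(2π·4.211×10^-4) = 54.6 W/m·K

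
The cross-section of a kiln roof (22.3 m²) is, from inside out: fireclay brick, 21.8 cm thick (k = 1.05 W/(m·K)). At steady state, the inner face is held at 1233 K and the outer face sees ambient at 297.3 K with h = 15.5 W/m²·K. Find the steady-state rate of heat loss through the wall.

Resistance network (inner→outer):
  R_fireclay brick = L/(kA) = 0.218/(1.05·22.3) = 0.009310 K/W
  R_conv,out = 1/(hA) = 1/(15.5·22.3) = 0.002893 K/W
ΣR = 0.009310 + 0.002893 = 0.01220 K/W
Q = ΔT/ΣR = (1233 K − 297.3 K)/0.01220 = 76700 W

Q = 76.7 kW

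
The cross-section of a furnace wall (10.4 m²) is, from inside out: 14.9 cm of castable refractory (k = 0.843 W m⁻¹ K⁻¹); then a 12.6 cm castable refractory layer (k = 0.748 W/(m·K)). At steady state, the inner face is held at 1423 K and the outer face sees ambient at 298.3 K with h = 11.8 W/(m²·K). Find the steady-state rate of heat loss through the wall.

Q = 27200 W

Series thermal resistances, inner to outer:
  R_castable refractory = L/(kA) = 0.149/(0.843·10.4) = 0.01700 K/W
  R_castable refractory = L/(kA) = 0.126/(0.748·10.4) = 0.01620 K/W
  R_conv,out = 1/(hA) = 1/(11.8·10.4) = 0.008149 K/W
ΣR = 0.01700 + 0.01620 + 0.008149 = 0.04135 K/W
Q = ΔT/ΣR = (1423 K − 298.3 K)/0.04135 = 27200 W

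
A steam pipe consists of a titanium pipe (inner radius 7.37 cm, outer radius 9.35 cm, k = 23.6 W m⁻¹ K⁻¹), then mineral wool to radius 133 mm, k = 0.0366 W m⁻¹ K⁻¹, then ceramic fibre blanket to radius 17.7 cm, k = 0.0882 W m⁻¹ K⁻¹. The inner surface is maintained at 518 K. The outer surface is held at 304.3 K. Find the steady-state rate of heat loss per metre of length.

Q' = 104 W/m

Treat each layer as a resistance in series:
  R'_titanium = ln(0.0935/0.0737)/(2πk) = 0.2380/(2π·23.6) = 0.001605 m·K/W
  R'_mineral wool = ln(0.133/0.0935)/(2πk) = 0.3524/(2π·0.0366) = 1.532 m·K/W
  R'_ceramic fibre blanket = ln(0.177/0.133)/(2πk) = 0.2858/(2π·0.0882) = 0.5157 m·K/W
ΣR = 0.001605 + 1.532 + 0.5157 = 2.049 m·K/W
Q' = ΔT/ΣR = (518 K − 304.3 K)/2.049 = 104 W/m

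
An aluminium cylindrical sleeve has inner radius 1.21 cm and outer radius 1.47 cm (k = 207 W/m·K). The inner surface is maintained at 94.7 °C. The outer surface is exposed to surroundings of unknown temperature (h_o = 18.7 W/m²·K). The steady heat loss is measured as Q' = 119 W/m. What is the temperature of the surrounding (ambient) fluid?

Sum the resistances:
  R'_aluminium = ln(0.0147/0.0121)/(2πk) = 0.1946/(2π·207) = 1.497×10^-4 m·K/W
  R'_conv,out = 1/(2πr h) = 1/(2π·0.0147·18.7) = 0.5790 m·K/W
ΣR = 0.5791 m·K/W
ΔT = Q'·ΣR = 119 × 0.5791 = 68.91 K
Heat flows outward, so T_out = T_in − ΔT = 94.7 − 68.91 = 25.8 °C

T_out = 25.8 °C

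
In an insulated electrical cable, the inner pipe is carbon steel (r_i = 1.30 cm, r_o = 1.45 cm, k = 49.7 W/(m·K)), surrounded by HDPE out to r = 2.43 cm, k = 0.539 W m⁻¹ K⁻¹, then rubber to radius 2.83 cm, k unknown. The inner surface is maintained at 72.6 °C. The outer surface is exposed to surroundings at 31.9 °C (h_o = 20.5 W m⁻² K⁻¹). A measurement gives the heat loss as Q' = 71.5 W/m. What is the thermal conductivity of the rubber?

k = 0.171 W/m·K

ΣR = ΔT/Q' = |72.6 − 31.9|/71.5 = 0.5692 m·K/W
Known resistances:
  R'_carbon steel = ln(0.0145/0.0130)/(2πk) = 0.1092/(2π·49.7) = 3.497×10^-4 m·K/W
  R'_HDPE = ln(0.0243/0.0145)/(2πk) = 0.5163/(2π·0.539) = 0.1525 m·K/W
  R'_conv,out = 1/(2πr h) = 1/(2π·0.0283·20.5) = 0.2743 m·K/W
R_rubber = ΣR − ΣR_known = 0.5692 − 0.4271 = 0.1421 m·K/W
ln(r₂/r₁)/(2πk) = 0.1421 ⇒ k = 0.1524/(2π·0.1421) = 0.171 W/m·K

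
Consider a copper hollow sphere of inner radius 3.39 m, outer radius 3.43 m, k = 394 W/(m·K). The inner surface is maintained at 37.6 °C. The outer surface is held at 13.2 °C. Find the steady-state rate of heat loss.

Q = 4πk·ΔT/(1/r₁ − 1/r₂) = 4π × 394 × 24.4 / (1/3.39 − 1/3.43) = 3.51×10^7 W

Q = 3.51×10^7 W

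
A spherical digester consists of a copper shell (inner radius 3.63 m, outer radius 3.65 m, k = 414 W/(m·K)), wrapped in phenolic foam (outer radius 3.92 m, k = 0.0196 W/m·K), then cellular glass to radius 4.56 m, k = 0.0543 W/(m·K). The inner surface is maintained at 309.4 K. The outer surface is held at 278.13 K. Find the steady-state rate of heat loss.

Q = 242 W

Treat each layer as a resistance in series:
  R_copper = (1/3.63 − 1/3.65)/(4πk) = 0.001509/(4π·414) = 2.901×10^-7 K/W
  R_phenolic foam = (1/3.65 − 1/3.92)/(4πk) = 0.01887/(4π·0.0196) = 0.07662 K/W
  R_cellular glass = (1/3.92 − 1/4.56)/(4πk) = 0.03580/(4π·0.0543) = 0.05247 K/W
ΣR = 2.901×10^-7 + 0.07662 + 0.05247 = 0.1291 K/W
Q = ΔT/ΣR = (309.4 K − 278.13 K)/0.1291 = 242 W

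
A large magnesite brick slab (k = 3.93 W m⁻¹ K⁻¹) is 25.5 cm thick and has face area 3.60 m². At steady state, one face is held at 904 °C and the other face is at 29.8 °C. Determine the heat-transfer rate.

Q = 48.5 kW

Q = kA·ΔT/L = 3.93 × 3.60 × |904 °C − 29.8 °C| / 0.255 = 48500 W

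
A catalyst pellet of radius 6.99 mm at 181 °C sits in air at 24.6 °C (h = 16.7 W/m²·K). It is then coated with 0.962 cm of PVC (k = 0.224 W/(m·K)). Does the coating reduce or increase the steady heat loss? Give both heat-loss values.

Critical radius for a sphere: r_cr = 2k/h = 0.0268 m = 2.68 cm.
Outer radius after coating: r₂ = 0.00699 + 0.00962 = 0.01661 m.
Since r₁ < r_cr and r₂ ≤ r_cr, the coating moves toward the maximum at r_cr — heat loss rises.
Bare: R = 1/(4πr₁²h) = 97.53 K/W; Q = 156.4/97.53 = 1.60 W.
Coated: R = R_cond + R_conv = 46.71 K/W; Q = 156.4/46.71 = 3.35 W.

increases: 1.60 → 3.35 W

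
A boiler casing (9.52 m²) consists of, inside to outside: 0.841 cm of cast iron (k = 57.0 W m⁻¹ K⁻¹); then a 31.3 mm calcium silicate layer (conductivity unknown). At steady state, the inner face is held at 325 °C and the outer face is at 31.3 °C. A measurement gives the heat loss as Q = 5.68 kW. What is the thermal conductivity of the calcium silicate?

k = 0.0636 W/m·K

ΣR = ΔT/Q = |325 − 31.3|/5680 = 0.05171 K/W
Known resistances:
  R_cast iron = L/(kA) = 0.00841/(57.0·9.52) = 1.550×10^-5 K/W
R_calcium silicate = ΣR − ΣR_known = 0.05171 − 1.550×10^-5 = 0.05169 K/W
L/(kA) = 0.05169 ⇒ k = 0.0313/(0.05169·9.52) = 0.0636 W/m·K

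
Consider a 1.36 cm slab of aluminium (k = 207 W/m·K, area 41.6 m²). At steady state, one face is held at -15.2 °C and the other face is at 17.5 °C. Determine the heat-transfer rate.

Q = 2.07×10^7 W

Q = kA·ΔT/L = 207 × 41.6 × |-15.2 °C − 17.5 °C| / 0.0136 = 2.07×10^7 W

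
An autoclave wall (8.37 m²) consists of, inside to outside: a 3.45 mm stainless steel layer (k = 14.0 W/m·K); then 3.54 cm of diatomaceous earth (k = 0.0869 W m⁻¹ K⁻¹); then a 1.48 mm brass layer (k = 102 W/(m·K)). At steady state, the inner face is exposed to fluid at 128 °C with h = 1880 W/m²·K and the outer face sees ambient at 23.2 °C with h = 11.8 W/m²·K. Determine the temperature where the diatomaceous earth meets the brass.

T = 41.2 °C

Resistance network (inner→outer):
  R_conv,in = 1/(hA) = 1/(1880·8.37) = 6.355×10^-5 K/W
  R_stainless steel = L/(kA) = 0.00345/(14.0·8.37) = 2.944×10^-5 K/W
  R_diatomaceous earth = L/(kA) = 0.0354/(0.0869·8.37) = 0.04867 K/W
  R_brass = L/(kA) = 0.00148/(102·8.37) = 1.734×10^-6 K/W
  R_conv,out = 1/(hA) = 1/(11.8·8.37) = 0.01012 K/W
ΣR = 6.355×10^-5 + 2.944×10^-5 + 0.04867 + 1.734×10^-6 + 0.01012 = 0.05888 K/W
Q = ΔT/ΣR = (128 °C − 23.2 °C)/0.05888 = 1780 W
From the inner boundary to the diatomaceous earth/brass interface, ΣR_partial = 0.04876 K/W.
T_interface = T_in − Q·ΣR_partial = 128 °C − (1780)(0.04876) = 41.2 °C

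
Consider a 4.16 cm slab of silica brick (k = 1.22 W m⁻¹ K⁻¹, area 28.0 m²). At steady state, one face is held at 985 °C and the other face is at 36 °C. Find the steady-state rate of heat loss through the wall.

Q = kA·ΔT/L = 1.22 × 28.0 × |985 °C − 36 °C| / 0.0416 = 7.79×10^5 W

Q = 7.79×10^5 W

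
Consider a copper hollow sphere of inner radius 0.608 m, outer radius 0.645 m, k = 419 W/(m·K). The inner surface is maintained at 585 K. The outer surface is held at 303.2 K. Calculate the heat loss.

Q = 15700 kW

Q = 4πk·ΔT/(1/r₁ − 1/r₂) = 4π × 419 × 281.8 / (1/0.608 − 1/0.645) = 1.57×10^7 W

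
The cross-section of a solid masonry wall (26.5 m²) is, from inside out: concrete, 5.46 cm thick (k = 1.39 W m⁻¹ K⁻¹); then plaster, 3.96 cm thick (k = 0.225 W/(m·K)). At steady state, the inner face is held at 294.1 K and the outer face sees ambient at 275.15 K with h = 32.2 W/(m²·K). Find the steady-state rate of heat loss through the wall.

Resistance network (inner→outer):
  R_concrete = L/(kA) = 0.0546/(1.39·26.5) = 0.001482 K/W
  R_plaster = L/(kA) = 0.0396/(0.225·26.5) = 0.006642 K/W
  R_conv,out = 1/(hA) = 1/(32.2·26.5) = 0.001172 K/W
ΣR = 0.001482 + 0.006642 + 0.001172 = 0.009296 K/W
Q = ΔT/ΣR = (294.1 K − 275.15 K)/0.009296 = 2040 W

Q = 2.04 kW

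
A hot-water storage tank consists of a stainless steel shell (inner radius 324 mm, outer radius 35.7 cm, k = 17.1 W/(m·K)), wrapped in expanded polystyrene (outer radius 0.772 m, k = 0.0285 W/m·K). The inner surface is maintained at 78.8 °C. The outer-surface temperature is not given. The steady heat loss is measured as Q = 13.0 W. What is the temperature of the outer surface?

T_out = 24.1 °C

Sum the resistances:
  R_stainless steel = (1/0.324 − 1/0.357)/(4πk) = 0.2853/(4π·17.1) = 0.001328 K/W
  R_expanded polystyrene = (1/0.357 − 1/0.772)/(4πk) = 1.506/(4π·0.0285) = 4.204 K/W
ΣR = 4.206 K/W
ΔT = Q·ΣR = 13.0 × 4.206 = 54.68 K
Heat flows outward, so T_out = T_in − ΔT = 78.8 − 54.68 = 24.1 °C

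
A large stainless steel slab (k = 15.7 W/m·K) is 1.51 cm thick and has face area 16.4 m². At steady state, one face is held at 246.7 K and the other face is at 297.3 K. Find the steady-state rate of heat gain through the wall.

Q = 863 kW

Q = kA·ΔT/L = 15.7 × 16.4 × |246.7 K − 297.3 K| / 0.0151 = 8.63×10^5 W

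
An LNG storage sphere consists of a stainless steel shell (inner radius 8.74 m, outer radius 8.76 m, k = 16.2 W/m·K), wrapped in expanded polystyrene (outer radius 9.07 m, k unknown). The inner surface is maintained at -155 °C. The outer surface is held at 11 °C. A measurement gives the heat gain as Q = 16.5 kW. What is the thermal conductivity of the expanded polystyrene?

ΣR = ΔT/Q = |-155 − 11|/16500 = 0.01006 K/W
Known resistances:
  R_stainless steel = (1/8.74 − 1/8.76)/(4πk) = 2.612×10^-4/(4π·16.2) = 1.283×10^-6 K/W
R_expanded polystyrene = ΣR − ΣR_known = 0.01006 − 1.283×10^-6 = 0.01006 K/W
(1/r₁−1/r₂)/(4πk) = 0.01006 ⇒ k = 0.003902/(4π·0.01006) = 0.0309 W/m·K

k = 0.0309 W/m·K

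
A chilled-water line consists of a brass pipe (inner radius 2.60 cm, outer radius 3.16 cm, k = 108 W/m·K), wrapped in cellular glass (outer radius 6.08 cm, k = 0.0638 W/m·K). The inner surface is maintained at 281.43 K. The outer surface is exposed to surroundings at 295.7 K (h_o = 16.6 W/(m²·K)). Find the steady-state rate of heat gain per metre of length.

Series thermal resistances, inner to outer:
  R'_brass = ln(0.0316/0.0260)/(2πk) = 0.1951/(2π·108) = 2.875×10^-4 m·K/W
  R'_cellular glass = ln(0.0608/0.0316)/(2πk) = 0.6544/(2π·0.0638) = 1.633 m·K/W
  R'_conv,out = 1/(2πr h) = 1/(2π·0.0608·16.6) = 0.1577 m·K/W
ΣR = 2.875×10^-4 + 1.633 + 0.1577 = 1.791 m·K/W
Q' = ΔT/ΣR = (281.43 K − 295.7 K)/1.791 = -7.97 W/m
(Negative Q' ⇒ heat flows inward; heat gain = 7.97 W/m.)

Q' = 7.97 W/m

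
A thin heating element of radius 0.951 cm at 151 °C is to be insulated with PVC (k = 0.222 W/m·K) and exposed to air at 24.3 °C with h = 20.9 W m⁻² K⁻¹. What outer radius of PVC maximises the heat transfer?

r_cr = 1.06 cm

For a cylinder, r_cr = k_ins/h = 0.222/20.9 = 0.0106 m = 1.06 cm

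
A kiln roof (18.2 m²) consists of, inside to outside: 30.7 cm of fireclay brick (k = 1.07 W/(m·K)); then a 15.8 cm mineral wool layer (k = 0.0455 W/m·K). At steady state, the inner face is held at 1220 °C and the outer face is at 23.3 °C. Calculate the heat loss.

Series thermal resistances, inner to outer:
  R_fireclay brick = L/(kA) = 0.307/(1.07·18.2) = 0.01576 K/W
  R_mineral wool = L/(kA) = 0.158/(0.0455·18.2) = 0.1908 K/W
ΣR = 0.01576 + 0.1908 = 0.2066 K/W
Q = ΔT/ΣR = (1220 °C − 23.3 °C)/0.2066 = 5790 W

Q = 5790 W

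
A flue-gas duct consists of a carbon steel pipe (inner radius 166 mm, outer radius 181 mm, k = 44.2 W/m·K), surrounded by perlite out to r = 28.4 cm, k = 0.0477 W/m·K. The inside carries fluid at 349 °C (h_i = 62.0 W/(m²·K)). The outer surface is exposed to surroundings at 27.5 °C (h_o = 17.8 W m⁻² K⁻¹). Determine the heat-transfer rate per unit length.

Treat each layer as a resistance in series:
  R'_conv,in = 1/(2πr h) = 1/(2π·0.166·62.0) = 0.01546 m·K/W
  R'_carbon steel = ln(0.181/0.166)/(2πk) = 0.08651/(2π·44.2) = 3.115×10^-4 m·K/W
  R'_perlite = ln(0.284/0.181)/(2πk) = 0.4505/(2π·0.0477) = 1.503 m·K/W
  R'_conv,out = 1/(2πr h) = 1/(2π·0.284·17.8) = 0.03148 m·K/W
ΣR = 0.01546 + 3.115×10^-4 + 1.503 + 0.03148 = 1.550 m·K/W
Q' = ΔT/ΣR = (349 °C − 27.5 °C)/1.550 = 207 W/m

Q' = 207 W/m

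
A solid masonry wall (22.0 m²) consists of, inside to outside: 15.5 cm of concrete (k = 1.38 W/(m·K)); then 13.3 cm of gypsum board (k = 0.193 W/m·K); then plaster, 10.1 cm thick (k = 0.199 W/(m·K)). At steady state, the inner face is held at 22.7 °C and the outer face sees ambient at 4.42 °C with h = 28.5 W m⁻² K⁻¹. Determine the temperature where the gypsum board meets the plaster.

T = 11.8 °C

Resistance network (inner→outer):
  R_concrete = L/(kA) = 0.155/(1.38·22.0) = 0.005105 K/W
  R_gypsum board = L/(kA) = 0.133/(0.193·22.0) = 0.03132 K/W
  R_plaster = L/(kA) = 0.101/(0.199·22.0) = 0.02307 K/W
  R_conv,out = 1/(hA) = 1/(28.5·22.0) = 0.001595 K/W
ΣR = 0.005105 + 0.03132 + 0.02307 + 0.001595 = 0.06109 K/W
Q = ΔT/ΣR = (22.7 °C − 4.42 °C)/0.06109 = 299.2 W
From the inner boundary to the gypsum board/plaster interface, ΣR_partial = 0.03642 K/W.
T_interface = T_in − Q·ΣR_partial = 22.7 °C − (299.2)(0.03642) = 11.8 °C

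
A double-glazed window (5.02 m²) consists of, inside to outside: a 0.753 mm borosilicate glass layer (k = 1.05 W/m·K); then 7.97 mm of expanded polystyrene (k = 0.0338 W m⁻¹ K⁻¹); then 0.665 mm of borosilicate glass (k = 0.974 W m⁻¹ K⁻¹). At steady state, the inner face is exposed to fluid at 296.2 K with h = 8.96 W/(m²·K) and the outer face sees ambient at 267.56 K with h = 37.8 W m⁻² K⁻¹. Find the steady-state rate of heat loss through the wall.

Resistance network (inner→outer):
  R_conv,in = 1/(hA) = 1/(8.96·5.02) = 0.02223 K/W
  R_borosilicate glass = L/(kA) = 7.53×10^-4/(1.05·5.02) = 1.429×10^-4 K/W
  R_expanded polystyrene = L/(kA) = 0.00797/(0.0338·5.02) = 0.04697 K/W
  R_borosilicate glass = L/(kA) = 6.65×10^-4/(0.974·5.02) = 1.360×10^-4 K/W
  R_conv,out = 1/(hA) = 1/(37.8·5.02) = 0.005270 K/W
ΣR = 0.02223 + 1.429×10^-4 + 0.04697 + 1.360×10^-4 + 0.005270 = 0.07475 K/W
Q = ΔT/ΣR = (296.2 K − 267.56 K)/0.07475 = 383 W

Q = 383 W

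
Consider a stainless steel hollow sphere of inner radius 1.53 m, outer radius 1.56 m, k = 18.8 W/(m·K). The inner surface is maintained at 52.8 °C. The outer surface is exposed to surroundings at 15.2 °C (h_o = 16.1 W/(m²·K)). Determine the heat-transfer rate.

Q = 18.0 kW

Resistance network (inner→outer):
  R_stainless steel = (1/1.53 − 1/1.56)/(4πk) = 0.01257/(4π·18.8) = 5.320×10^-5 K/W
  R_conv,out = 1/(4πr²h) = 1/(4π·1.56²·16.1) = 0.002031 K/W
ΣR = 5.320×10^-5 + 0.002031 = 0.002084 K/W
Q = ΔT/ΣR = (52.8 °C − 15.2 °C)/0.002084 = 18000 W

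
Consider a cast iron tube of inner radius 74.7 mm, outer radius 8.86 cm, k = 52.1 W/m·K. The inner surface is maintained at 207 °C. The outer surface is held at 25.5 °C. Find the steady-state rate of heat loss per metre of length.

Q' = 348 kW/m

Q' = 2πk·ΔT/ln(r₂/r₁) = 2π × 52.1 × 181.5 / ln(0.0886/0.0747) = 3.48×10^5 W/m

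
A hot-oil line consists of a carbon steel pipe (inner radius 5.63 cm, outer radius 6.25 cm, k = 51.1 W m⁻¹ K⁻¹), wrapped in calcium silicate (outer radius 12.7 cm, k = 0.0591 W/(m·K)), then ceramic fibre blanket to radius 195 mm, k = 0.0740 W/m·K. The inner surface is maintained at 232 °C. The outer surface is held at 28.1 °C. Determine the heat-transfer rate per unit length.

Series thermal resistances, inner to outer:
  R'_carbon steel = ln(0.0625/0.0563)/(2πk) = 0.1045/(2π·51.1) = 3.254×10^-4 m·K/W
  R'_calcium silicate = ln(0.127/0.0625)/(2πk) = 0.7090/(2π·0.0591) = 1.909 m·K/W
  R'_ceramic fibre blanket = ln(0.195/0.127)/(2πk) = 0.4288/(2π·0.0740) = 0.9223 m·K/W
ΣR = 3.254×10^-4 + 1.909 + 0.9223 = 2.832 m·K/W
Q' = ΔT/ΣR = (232 °C − 28.1 °C)/2.832 = 72.0 W/m

Q' = 72.0 W/m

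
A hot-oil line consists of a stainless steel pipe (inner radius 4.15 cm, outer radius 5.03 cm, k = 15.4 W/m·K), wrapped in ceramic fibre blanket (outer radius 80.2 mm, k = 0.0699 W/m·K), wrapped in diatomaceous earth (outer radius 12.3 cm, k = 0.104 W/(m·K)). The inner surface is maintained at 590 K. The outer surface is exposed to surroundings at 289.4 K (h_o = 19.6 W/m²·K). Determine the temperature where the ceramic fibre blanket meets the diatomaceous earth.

Resistance network (inner→outer):
  R'_stainless steel = ln(0.0503/0.0415)/(2πk) = 0.1923/(2π·15.4) = 0.001987 m·K/W
  R'_ceramic fibre blanket = ln(0.0802/0.0503)/(2πk) = 0.4665/(2π·0.0699) = 1.062 m·K/W
  R'_diatomaceous earth = ln(0.123/0.0802)/(2πk) = 0.4277/(2π·0.104) = 0.6545 m·K/W
  R'_conv,out = 1/(2πr h) = 1/(2π·0.123·19.6) = 0.06602 m·K/W
ΣR = 0.001987 + 1.062 + 0.6545 + 0.06602 = 1.785 m·K/W
Q' = ΔT/ΣR = (590 K − 289.4 K)/1.785 = 168.4 W/m
From the inner boundary to the ceramic fibre blanket/diatomaceous earth interface, ΣR_partial = 1.064 m·K/W.
T_interface = T_in − Q'·ΣR_partial = 590 K − (168.4)(1.064) = 411 K

T = 411 K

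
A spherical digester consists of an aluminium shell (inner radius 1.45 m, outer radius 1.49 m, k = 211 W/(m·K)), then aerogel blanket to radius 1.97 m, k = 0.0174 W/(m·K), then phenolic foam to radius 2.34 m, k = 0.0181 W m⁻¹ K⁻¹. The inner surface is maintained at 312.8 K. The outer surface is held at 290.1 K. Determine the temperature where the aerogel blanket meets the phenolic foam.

T = 297.4 K

Resistance network (inner→outer):
  R_aluminium = (1/1.45 − 1/1.49)/(4πk) = 0.01851/(4π·211) = 6.983×10^-6 K/W
  R_aerogel blanket = (1/1.49 − 1/1.97)/(4πk) = 0.1635/(4π·0.0174) = 0.7479 K/W
  R_phenolic foam = (1/1.97 − 1/2.34)/(4πk) = 0.08026/(4π·0.0181) = 0.3529 K/W
ΣR = 6.983×10^-6 + 0.7479 + 0.3529 = 1.101 K/W
Q = ΔT/ΣR = (312.8 K − 290.1 K)/1.101 = 20.62 W
From the inner boundary to the aerogel blanket/phenolic foam interface, ΣR_partial = 0.7479 K/W.
T_interface = T_in − Q·ΣR_partial = 312.8 K − (20.62)(0.7479) = 297.4 K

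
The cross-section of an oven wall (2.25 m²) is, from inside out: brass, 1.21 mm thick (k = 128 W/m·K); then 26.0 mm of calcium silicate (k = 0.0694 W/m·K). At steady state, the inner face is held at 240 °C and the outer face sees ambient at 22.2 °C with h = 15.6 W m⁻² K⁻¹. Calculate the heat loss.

Treat each layer as a resistance in series:
  R_brass = L/(kA) = 0.00121/(128·2.25) = 4.201×10^-6 K/W
  R_calcium silicate = L/(kA) = 0.0260/(0.0694·2.25) = 0.1665 K/W
  R_conv,out = 1/(hA) = 1/(15.6·2.25) = 0.02849 K/W
ΣR = 4.201×10^-6 + 0.1665 + 0.02849 = 0.1950 K/W
Q = ΔT/ΣR = (240 °C − 22.2 °C)/0.1950 = 1120 W

Q = 1120 W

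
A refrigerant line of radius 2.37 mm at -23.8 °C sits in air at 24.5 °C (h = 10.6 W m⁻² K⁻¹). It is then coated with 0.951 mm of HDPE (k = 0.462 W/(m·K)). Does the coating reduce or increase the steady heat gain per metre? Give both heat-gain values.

increases: 7.62 → 10.4 W/m

Critical radius for a cylinder: r_cr = k/h = 0.0436 m = 4.36 cm.
Outer radius after coating: r₂ = 0.00237 + 9.51×10^-4 = 0.003321 m.
Since r₁ < r_cr and r₂ ≤ r_cr, the coating moves toward the maximum at r_cr — heat gain rises.
Bare: R = 1/(2πr₁h) = 6.335 m·K/W; Q = 48.3/6.335 = 7.62 W/m.
Coated: R = R_cond + R_conv = 4.637 m·K/W; Q = 48.3/4.637 = 10.4 W/m.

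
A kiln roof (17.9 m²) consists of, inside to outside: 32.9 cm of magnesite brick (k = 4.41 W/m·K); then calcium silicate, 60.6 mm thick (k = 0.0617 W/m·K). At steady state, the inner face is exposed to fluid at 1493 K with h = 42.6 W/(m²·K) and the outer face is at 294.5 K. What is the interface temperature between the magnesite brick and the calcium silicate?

T = 1384 K

Series thermal resistances, inner to outer:
  R_conv,in = 1/(hA) = 1/(42.6·17.9) = 0.001311 K/W
  R_magnesite brick = L/(kA) = 0.329/(4.41·17.9) = 0.004168 K/W
  R_calcium silicate = L/(kA) = 0.0606/(0.0617·17.9) = 0.05487 K/W
ΣR = 0.001311 + 0.004168 + 0.05487 = 0.06035 K/W
Q = ΔT/ΣR = (1493 K − 294.5 K)/0.06035 = 19860 W
From the inner boundary to the magnesite brick/calcium silicate interface, ΣR_partial = 0.005479 K/W.
T_interface = T_in − Q·ΣR_partial = 1493 K − (19860)(0.005479) = 1384 K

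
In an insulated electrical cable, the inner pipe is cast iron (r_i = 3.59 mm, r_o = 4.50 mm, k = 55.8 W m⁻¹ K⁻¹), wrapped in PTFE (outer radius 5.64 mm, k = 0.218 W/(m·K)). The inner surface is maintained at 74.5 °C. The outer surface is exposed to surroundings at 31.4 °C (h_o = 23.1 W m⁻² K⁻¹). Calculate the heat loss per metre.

Q' = 31.1 W/m

Resistance network (inner→outer):
  R'_cast iron = ln(0.00450/0.00359)/(2πk) = 0.2259/(2π·55.8) = 6.444×10^-4 m·K/W
  R'_PTFE = ln(0.00564/0.00450)/(2πk) = 0.2258/(2π·0.218) = 0.1649 m·K/W
  R'_conv,out = 1/(2πr h) = 1/(2π·0.00564·23.1) = 1.222 m·K/W
ΣR = 6.444×10^-4 + 0.1649 + 1.222 = 1.388 m·K/W
Q' = ΔT/ΣR = (74.5 °C − 31.4 °C)/1.388 = 31.1 W/m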